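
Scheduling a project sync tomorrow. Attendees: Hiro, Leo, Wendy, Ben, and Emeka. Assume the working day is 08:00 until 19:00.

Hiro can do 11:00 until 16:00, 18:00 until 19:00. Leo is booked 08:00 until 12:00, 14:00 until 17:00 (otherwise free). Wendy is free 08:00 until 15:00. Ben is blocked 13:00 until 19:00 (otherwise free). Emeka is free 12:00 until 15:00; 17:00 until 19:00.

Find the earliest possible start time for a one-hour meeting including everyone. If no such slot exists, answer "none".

Hiro free: 11:00-16:00, 18:00-19:00.
Leo free: 12:00-14:00, 17:00-19:00 (invert busy blocks within the working day).
Wendy free: 08:00-15:00.
Ben free: 08:00-13:00 (invert busy blocks within the working day).
Emeka free: 12:00-15:00, 17:00-19:00.
Hiro ∩ Leo: 12:00-14:00, 18:00-19:00.
Hiro ∩ Leo ∩ Wendy: 12:00-14:00.
Hiro ∩ Leo ∩ Wendy ∩ Ben: 12:00-13:00.
Hiro ∩ Leo ∩ Wendy ∩ Ben ∩ Emeka: 12:00-13:00.
The first common window of at least 60 minutes is 12:00-13:00, so the earliest start is 12:00.

12:00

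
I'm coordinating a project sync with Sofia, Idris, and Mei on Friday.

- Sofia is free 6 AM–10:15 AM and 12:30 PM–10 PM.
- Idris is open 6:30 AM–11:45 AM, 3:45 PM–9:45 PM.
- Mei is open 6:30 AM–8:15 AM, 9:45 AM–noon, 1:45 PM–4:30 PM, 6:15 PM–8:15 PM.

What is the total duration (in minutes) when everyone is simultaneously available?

Sofia ∩ Idris: 06:30-10:15, 15:45-21:45.
Sofia ∩ Idris ∩ Mei: 06:30-08:15, 09:45-10:15, 15:45-16:30, 18:15-20:15.
Those are the intersection windows.
Summing the common windows: 105 + 30 + 45 + 120 = 300 minutes.

300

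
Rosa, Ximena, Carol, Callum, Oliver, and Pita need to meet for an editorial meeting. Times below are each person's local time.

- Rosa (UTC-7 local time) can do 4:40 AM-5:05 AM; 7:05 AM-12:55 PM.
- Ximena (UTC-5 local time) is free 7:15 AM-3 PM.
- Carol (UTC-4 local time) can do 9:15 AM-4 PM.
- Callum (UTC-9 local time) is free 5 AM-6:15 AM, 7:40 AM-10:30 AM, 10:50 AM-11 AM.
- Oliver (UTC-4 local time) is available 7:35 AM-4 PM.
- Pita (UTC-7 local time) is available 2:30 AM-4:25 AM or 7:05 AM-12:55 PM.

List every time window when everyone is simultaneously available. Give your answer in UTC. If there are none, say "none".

Rosa in UTC: 11:40-12:05, 14:05-19:55 (add 7h to convert from UTC-7).
Ximena in UTC: 12:15-20:00 (add 5h to convert from UTC-5).
Carol in UTC: 13:15-20:00 (add 4h to convert from UTC-4).
Callum in UTC: 14:00-15:15, 16:40-19:30, 19:50-20:00 (add 9h to convert from UTC-9).
Oliver in UTC: 11:35-20:00 (add 4h to convert from UTC-4).
Pita in UTC: 09:30-11:25, 14:05-19:55 (add 7h to convert from UTC-7).
Rosa ∩ Ximena: 14:05-19:55.
Rosa ∩ Ximena ∩ Carol: 14:05-19:55.
Rosa ∩ Ximena ∩ Carol ∩ Callum: 14:05-15:15, 16:40-19:30, 19:50-19:55.
Rosa ∩ Ximena ∩ Carol ∩ Callum ∩ Oliver: 14:05-15:15, 16:40-19:30, 19:50-19:55.
Rosa ∩ Ximena ∩ Carol ∩ Callum ∩ Oliver ∩ Pita: 14:05-15:15, 16:40-19:30, 19:50-19:55.
So the common availability across everyone is 14:05-15:15, 16:40-19:30, 19:50-19:55.

14:05-15:15, 16:40-19:30, 19:50-19:55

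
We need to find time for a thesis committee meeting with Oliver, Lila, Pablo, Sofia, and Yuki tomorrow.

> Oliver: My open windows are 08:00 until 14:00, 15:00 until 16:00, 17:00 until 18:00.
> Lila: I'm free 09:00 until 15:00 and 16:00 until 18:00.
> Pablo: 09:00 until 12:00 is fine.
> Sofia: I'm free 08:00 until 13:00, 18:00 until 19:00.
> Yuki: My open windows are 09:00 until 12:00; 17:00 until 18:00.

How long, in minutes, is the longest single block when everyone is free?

Oliver ∩ Lila: 09:00-14:00, 17:00-18:00.
Oliver ∩ Lila ∩ Pablo: 09:00-12:00.
Oliver ∩ Lila ∩ Pablo ∩ Sofia: 09:00-12:00.
Oliver ∩ Lila ∩ Pablo ∩ Sofia ∩ Yuki: 09:00-12:00.
So the common availability across everyone is 09:00-12:00.
The longest is 09:00-12:00 at 180 minutes.

180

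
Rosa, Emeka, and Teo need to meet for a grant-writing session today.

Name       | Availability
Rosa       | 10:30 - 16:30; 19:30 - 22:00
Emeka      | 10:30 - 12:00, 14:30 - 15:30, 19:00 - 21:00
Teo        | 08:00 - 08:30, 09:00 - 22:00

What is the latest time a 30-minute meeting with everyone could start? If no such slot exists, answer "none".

20:30

Rosa ∩ Emeka: 10:30-12:00, 14:30-15:30, 19:30-21:00.
Rosa ∩ Emeka ∩ Teo: 10:30-12:00, 14:30-15:30, 19:30-21:00.
So the common availability across everyone is 10:30-12:00, 14:30-15:30, 19:30-21:00.
The last common window of at least 30 minutes is 19:30-21:00; a 30-minute meeting can start as late as 20:30 and still end by 21:00.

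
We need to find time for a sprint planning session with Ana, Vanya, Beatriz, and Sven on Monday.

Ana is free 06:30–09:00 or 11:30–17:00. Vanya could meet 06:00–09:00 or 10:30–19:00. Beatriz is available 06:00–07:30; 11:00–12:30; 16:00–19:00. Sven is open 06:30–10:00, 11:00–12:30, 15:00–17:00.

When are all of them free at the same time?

06:30-07:30, 11:30-12:30, 16:00-17:00

Ana ∩ Vanya: 06:30-09:00, 11:30-17:00.
Ana ∩ Vanya ∩ Beatriz: 06:30-07:30, 11:30-12:30, 16:00-17:00.
Ana ∩ Vanya ∩ Beatriz ∩ Sven: 06:30-07:30, 11:30-12:30, 16:00-17:00.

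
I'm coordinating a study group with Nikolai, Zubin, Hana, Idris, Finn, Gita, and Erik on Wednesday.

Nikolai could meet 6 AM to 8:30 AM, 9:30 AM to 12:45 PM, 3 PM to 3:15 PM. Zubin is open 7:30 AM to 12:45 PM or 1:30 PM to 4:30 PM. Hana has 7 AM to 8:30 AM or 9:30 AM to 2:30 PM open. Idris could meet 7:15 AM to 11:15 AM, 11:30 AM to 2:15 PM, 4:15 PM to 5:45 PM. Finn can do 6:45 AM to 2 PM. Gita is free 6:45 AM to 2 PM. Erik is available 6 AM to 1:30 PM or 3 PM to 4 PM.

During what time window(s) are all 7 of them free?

07:30-08:30, 09:30-11:15, 11:30-12:45

Nikolai ∩ Zubin: 07:30-08:30, 09:30-12:45, 15:00-15:15.
Nikolai ∩ Zubin ∩ Hana: 07:30-08:30, 09:30-12:45.
Nikolai ∩ Zubin ∩ Hana ∩ Idris: 07:30-08:30, 09:30-11:15, 11:30-12:45.
Nikolai ∩ Zubin ∩ Hana ∩ Idris ∩ Finn: 07:30-08:30, 09:30-11:15, 11:30-12:45.
Nikolai ∩ Zubin ∩ Hana ∩ Idris ∩ Finn ∩ Gita: 07:30-08:30, 09:30-11:15, 11:30-12:45.
Nikolai ∩ Zubin ∩ Hana ∩ Idris ∩ Finn ∩ Gita ∩ Erik: 07:30-08:30, 09:30-11:15, 11:30-12:45.
So the common availability across everyone is 07:30-08:30, 09:30-11:15, 11:30-12:45.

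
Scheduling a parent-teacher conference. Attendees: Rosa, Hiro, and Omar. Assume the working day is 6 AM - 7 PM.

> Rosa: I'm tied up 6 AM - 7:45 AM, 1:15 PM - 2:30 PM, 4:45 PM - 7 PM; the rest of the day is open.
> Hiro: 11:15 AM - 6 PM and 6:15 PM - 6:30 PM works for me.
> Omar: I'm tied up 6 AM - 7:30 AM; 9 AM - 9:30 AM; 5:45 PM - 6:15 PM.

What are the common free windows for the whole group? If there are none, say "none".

Rosa free: 07:45-13:15, 14:30-16:45 (invert busy blocks within the working day).
Hiro free: 11:15-18:00, 18:15-18:30.
Omar free: 07:30-09:00, 09:30-17:45, 18:15-19:00 (invert busy blocks within the working day).
Rosa ∩ Hiro: 11:15-13:15, 14:30-16:45.
Rosa ∩ Hiro ∩ Omar: 11:15-13:15, 14:30-16:45.
So the common availability across everyone is 11:15-13:15, 14:30-16:45.

11:15-13:15, 14:30-16:45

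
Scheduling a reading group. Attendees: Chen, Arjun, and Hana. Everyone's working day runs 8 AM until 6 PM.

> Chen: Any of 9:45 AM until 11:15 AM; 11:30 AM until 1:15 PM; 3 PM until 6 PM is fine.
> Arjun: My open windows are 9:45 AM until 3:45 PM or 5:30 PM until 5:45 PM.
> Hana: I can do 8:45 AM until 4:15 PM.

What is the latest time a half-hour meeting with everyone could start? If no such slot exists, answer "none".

Chen ∩ Arjun: 09:45-11:15, 11:30-13:15, 15:00-15:45, 17:30-17:45.
Chen ∩ Arjun ∩ Hana: 09:45-11:15, 11:30-13:15, 15:00-15:45.
Those are the intersection windows.
The last common window of at least 30 minutes is 15:00-15:45; a 30-minute meeting can start as late as 15:15 and still end by 15:45.

15:15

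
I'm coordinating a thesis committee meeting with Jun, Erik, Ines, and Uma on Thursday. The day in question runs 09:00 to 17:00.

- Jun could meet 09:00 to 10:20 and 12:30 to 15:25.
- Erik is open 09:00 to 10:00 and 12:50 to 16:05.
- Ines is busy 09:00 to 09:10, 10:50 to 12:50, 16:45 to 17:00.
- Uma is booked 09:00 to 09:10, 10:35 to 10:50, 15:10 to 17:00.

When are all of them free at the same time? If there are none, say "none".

09:10-10:00, 12:50-15:10

Jun free: 09:00-10:20, 12:30-15:25.
Erik free: 09:00-10:00, 12:50-16:05.
Ines free: 09:10-10:50, 12:50-16:45 (invert busy blocks within the working day).
Uma free: 09:10-10:35, 10:50-15:10 (invert busy blocks within the working day).
Jun ∩ Erik: 09:00-10:00, 12:50-15:25.
Jun ∩ Erik ∩ Ines: 09:10-10:00, 12:50-15:25.
Jun ∩ Erik ∩ Ines ∩ Uma: 09:10-10:00, 12:50-15:10.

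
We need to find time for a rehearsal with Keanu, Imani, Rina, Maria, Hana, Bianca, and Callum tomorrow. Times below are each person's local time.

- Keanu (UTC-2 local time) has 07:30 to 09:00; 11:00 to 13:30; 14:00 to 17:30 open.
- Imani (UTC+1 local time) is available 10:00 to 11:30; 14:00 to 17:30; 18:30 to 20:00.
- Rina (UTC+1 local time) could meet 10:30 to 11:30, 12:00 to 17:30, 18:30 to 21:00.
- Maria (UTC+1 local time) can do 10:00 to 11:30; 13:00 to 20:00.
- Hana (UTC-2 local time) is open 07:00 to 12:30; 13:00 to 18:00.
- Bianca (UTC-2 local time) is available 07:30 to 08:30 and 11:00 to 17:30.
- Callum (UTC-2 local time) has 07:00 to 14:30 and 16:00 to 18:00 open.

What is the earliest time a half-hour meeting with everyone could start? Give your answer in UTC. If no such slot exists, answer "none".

Keanu in UTC: 09:30-11:00, 13:00-15:30, 16:00-19:30 (add 2h to convert from UTC-2).
Imani in UTC: 09:00-10:30, 13:00-16:30, 17:30-19:00 (subtract 1h to convert from UTC+1).
Rina in UTC: 09:30-10:30, 11:00-16:30, 17:30-20:00 (subtract 1h to convert from UTC+1).
Maria in UTC: 09:00-10:30, 12:00-19:00 (subtract 1h to convert from UTC+1).
Hana in UTC: 09:00-14:30, 15:00-20:00 (add 2h to convert from UTC-2).
Bianca in UTC: 09:30-10:30, 13:00-19:30 (add 2h to convert from UTC-2).
Callum in UTC: 09:00-16:30, 18:00-20:00 (add 2h to convert from UTC-2).
Keanu ∩ Imani: 09:30-10:30, 13:00-15:30, 16:00-16:30, 17:30-19:00.
Keanu ∩ Imani ∩ Rina: 09:30-10:30, 13:00-15:30, 16:00-16:30, 17:30-19:00.
Keanu ∩ Imani ∩ Rina ∩ Maria: 09:30-10:30, 13:00-15:30, 16:00-16:30, 17:30-19:00.
Keanu ∩ Imani ∩ Rina ∩ Maria ∩ Hana: 09:30-10:30, 13:00-14:30, 15:00-15:30, 16:00-16:30, 17:30-19:00.
Keanu ∩ Imani ∩ Rina ∩ Maria ∩ Hana ∩ Bianca: 09:30-10:30, 13:00-14:30, 15:00-15:30, 16:00-16:30, 17:30-19:00.
Keanu ∩ Imani ∩ Rina ∩ Maria ∩ Hana ∩ Bianca ∩ Callum: 09:30-10:30, 13:00-14:30, 15:00-15:30, 16:00-16:30, 18:00-19:00.
So the common availability across everyone is 09:30-10:30, 13:00-14:30, 15:00-15:30, 16:00-16:30, 18:00-19:00.
The first common window of at least 30 minutes is 09:30-10:30, so the earliest start is 09:30.

09:30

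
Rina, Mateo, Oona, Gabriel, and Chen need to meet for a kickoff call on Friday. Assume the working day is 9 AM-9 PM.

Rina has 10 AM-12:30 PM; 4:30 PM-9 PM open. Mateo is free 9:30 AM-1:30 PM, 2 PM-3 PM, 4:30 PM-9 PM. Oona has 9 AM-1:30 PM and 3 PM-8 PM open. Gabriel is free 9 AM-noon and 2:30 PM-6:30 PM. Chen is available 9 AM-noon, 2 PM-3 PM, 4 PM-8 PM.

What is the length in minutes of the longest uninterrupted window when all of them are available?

Rina ∩ Mateo: 10:00-12:30, 16:30-21:00.
Rina ∩ Mateo ∩ Oona: 10:00-12:30, 16:30-20:00.
Rina ∩ Mateo ∩ Oona ∩ Gabriel: 10:00-12:00, 16:30-18:30.
Rina ∩ Mateo ∩ Oona ∩ Gabriel ∩ Chen: 10:00-12:00, 16:30-18:30.
So the common availability across everyone is 10:00-12:00, 16:30-18:30.
The longest is 10:00-12:00 at 120 minutes.

120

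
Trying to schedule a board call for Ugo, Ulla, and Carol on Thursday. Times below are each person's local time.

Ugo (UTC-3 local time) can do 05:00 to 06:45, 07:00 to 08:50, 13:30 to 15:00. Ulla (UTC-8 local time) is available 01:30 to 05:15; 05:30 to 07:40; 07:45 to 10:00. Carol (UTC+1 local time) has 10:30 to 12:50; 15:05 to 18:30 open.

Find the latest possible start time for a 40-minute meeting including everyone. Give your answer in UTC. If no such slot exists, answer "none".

16:50

Ugo in UTC: 08:00-09:45, 10:00-11:50, 16:30-18:00 (add 3h to convert from UTC-3).
Ulla in UTC: 09:30-13:15, 13:30-15:40, 15:45-18:00 (add 8h to convert from UTC-8).
Carol in UTC: 09:30-11:50, 14:05-17:30 (subtract 1h to convert from UTC+1).
Ugo ∩ Ulla: 09:30-09:45, 10:00-11:50, 16:30-18:00.
Ugo ∩ Ulla ∩ Carol: 09:30-09:45, 10:00-11:50, 16:30-17:30.
The last common window of at least 40 minutes is 16:30-17:30; a 40-minute meeting can start as late as 16:50 and still end by 17:30.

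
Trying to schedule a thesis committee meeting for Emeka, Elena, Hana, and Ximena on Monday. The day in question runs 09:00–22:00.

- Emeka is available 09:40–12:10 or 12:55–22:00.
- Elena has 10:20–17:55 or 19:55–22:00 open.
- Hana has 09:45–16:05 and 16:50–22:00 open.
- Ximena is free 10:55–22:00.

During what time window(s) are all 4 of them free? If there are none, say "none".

Emeka ∩ Elena: 10:20-12:10, 12:55-17:55, 19:55-22:00.
Emeka ∩ Elena ∩ Hana: 10:20-12:10, 12:55-16:05, 16:50-17:55, 19:55-22:00.
Emeka ∩ Elena ∩ Hana ∩ Ximena: 10:55-12:10, 12:55-16:05, 16:50-17:55, 19:55-22:00.

10:55-12:10, 12:55-16:05, 16:50-17:55, 19:55-22:00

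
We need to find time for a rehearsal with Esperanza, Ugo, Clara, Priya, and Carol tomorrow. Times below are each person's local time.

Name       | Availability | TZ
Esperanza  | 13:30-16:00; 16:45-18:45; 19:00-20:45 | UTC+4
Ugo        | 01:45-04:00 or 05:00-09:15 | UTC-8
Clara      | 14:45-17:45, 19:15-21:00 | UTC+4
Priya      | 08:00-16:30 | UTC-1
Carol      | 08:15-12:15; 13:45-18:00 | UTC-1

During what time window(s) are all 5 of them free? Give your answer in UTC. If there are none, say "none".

Esperanza in UTC: 09:30-12:00, 12:45-14:45, 15:00-16:45 (subtract 4h to convert from UTC+4).
Ugo in UTC: 09:45-12:00, 13:00-17:15 (add 8h to convert from UTC-8).
Clara in UTC: 10:45-13:45, 15:15-17:00 (subtract 4h to convert from UTC+4).
Priya in UTC: 09:00-17:30 (add 1h to convert from UTC-1).
Carol in UTC: 09:15-13:15, 14:45-19:00 (add 1h to convert from UTC-1).
Esperanza ∩ Ugo: 09:45-12:00, 13:00-14:45, 15:00-16:45.
Esperanza ∩ Ugo ∩ Clara: 10:45-12:00, 13:00-13:45, 15:15-16:45.
Esperanza ∩ Ugo ∩ Clara ∩ Priya: 10:45-12:00, 13:00-13:45, 15:15-16:45.
Esperanza ∩ Ugo ∩ Clara ∩ Priya ∩ Carol: 10:45-12:00, 13:00-13:15, 15:15-16:45.

10:45-12:00, 13:00-13:15, 15:15-16:45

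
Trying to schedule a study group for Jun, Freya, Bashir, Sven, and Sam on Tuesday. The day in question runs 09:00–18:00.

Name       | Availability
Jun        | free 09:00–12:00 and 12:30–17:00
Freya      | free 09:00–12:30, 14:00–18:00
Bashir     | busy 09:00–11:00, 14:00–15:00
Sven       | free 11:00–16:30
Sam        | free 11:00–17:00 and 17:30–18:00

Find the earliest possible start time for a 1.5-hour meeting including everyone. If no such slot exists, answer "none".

15:00

Jun free: 09:00-12:00, 12:30-17:00.
Freya free: 09:00-12:30, 14:00-18:00.
Bashir free: 11:00-14:00, 15:00-18:00 (invert busy blocks within the working day).
Sven free: 11:00-16:30.
Sam free: 11:00-17:00, 17:30-18:00.
Jun ∩ Freya: 09:00-12:00, 14:00-17:00.
Jun ∩ Freya ∩ Bashir: 11:00-12:00, 15:00-17:00.
Jun ∩ Freya ∩ Bashir ∩ Sven: 11:00-12:00, 15:00-16:30.
Jun ∩ Freya ∩ Bashir ∩ Sven ∩ Sam: 11:00-12:00, 15:00-16:30.
The first common window of at least 90 minutes is 15:00-16:30, so the earliest start is 15:00.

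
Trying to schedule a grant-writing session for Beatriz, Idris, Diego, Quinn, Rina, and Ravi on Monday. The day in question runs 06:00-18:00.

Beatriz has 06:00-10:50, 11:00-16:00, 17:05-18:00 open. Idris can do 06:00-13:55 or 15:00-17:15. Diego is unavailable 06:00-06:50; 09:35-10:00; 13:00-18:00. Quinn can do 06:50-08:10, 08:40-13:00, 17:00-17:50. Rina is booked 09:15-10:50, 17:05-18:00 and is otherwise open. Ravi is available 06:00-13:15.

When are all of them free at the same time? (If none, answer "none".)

Beatriz free: 06:00-10:50, 11:00-16:00, 17:05-18:00.
Idris free: 06:00-13:55, 15:00-17:15.
Diego free: 06:50-09:35, 10:00-13:00 (invert busy blocks within the working day).
Quinn free: 06:50-08:10, 08:40-13:00, 17:00-17:50.
Rina free: 06:00-09:15, 10:50-17:05 (invert busy blocks within the working day).
Ravi free: 06:00-13:15.
Beatriz ∩ Idris: 06:00-10:50, 11:00-13:55, 15:00-16:00, 17:05-17:15.
Beatriz ∩ Idris ∩ Diego: 06:50-09:35, 10:00-10:50, 11:00-13:00.
Beatriz ∩ Idris ∩ Diego ∩ Quinn: 06:50-08:10, 08:40-09:35, 10:00-10:50, 11:00-13:00.
Beatriz ∩ Idris ∩ Diego ∩ Quinn ∩ Rina: 06:50-08:10, 08:40-09:15, 11:00-13:00.
Beatriz ∩ Idris ∩ Diego ∩ Quinn ∩ Rina ∩ Ravi: 06:50-08:10, 08:40-09:15, 11:00-13:00.
Those are the intersection windows.

06:50-08:10, 08:40-09:15, 11:00-13:00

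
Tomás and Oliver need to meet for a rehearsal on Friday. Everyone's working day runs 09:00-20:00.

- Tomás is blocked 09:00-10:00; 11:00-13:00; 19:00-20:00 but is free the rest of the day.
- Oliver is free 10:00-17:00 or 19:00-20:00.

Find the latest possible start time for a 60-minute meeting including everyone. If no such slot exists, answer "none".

Tomás free: 10:00-11:00, 13:00-19:00 (invert busy blocks within the working day).
Oliver free: 10:00-17:00, 19:00-20:00.
Tomás ∩ Oliver: 10:00-11:00, 13:00-17:00.
The last common window of at least 60 minutes is 13:00-17:00; a 60-minute meeting can start as late as 16:00 and still end by 17:00.

16:00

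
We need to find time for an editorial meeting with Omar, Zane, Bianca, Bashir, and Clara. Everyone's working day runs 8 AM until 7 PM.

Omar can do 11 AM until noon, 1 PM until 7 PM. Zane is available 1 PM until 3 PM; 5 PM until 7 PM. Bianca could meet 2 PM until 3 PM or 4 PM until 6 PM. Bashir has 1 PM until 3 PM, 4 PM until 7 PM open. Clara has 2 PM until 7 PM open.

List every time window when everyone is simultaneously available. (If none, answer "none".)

Omar ∩ Zane: 13:00-15:00, 17:00-19:00.
Omar ∩ Zane ∩ Bianca: 14:00-15:00, 17:00-18:00.
Omar ∩ Zane ∩ Bianca ∩ Bashir: 14:00-15:00, 17:00-18:00.
Omar ∩ Zane ∩ Bianca ∩ Bashir ∩ Clara: 14:00-15:00, 17:00-18:00.

14:00-15:00, 17:00-18:00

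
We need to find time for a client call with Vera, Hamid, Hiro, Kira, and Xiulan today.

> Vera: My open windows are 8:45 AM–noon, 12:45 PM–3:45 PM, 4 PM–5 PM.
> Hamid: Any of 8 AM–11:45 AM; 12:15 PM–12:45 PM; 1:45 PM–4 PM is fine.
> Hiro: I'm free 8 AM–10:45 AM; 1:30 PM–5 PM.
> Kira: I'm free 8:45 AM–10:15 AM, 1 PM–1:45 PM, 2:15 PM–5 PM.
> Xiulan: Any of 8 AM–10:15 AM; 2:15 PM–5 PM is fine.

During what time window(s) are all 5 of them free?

Vera ∩ Hamid: 08:45-11:45, 13:45-15:45.
Vera ∩ Hamid ∩ Hiro: 08:45-10:45, 13:45-15:45.
Vera ∩ Hamid ∩ Hiro ∩ Kira: 08:45-10:15, 14:15-15:45.
Vera ∩ Hamid ∩ Hiro ∩ Kira ∩ Xiulan: 08:45-10:15, 14:15-15:45.

08:45-10:15, 14:15-15:45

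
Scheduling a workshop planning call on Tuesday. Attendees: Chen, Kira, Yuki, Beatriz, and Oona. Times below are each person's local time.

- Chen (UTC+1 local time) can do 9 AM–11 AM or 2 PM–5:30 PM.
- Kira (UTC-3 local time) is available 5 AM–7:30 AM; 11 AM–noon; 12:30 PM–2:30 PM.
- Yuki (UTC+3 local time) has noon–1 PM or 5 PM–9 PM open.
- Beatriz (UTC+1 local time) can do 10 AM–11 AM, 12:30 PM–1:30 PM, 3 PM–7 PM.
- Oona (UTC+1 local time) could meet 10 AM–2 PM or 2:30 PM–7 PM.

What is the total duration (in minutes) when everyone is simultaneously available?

180

Chen in UTC: 08:00-10:00, 13:00-16:30 (subtract 1h to convert from UTC+1).
Kira in UTC: 08:00-10:30, 14:00-15:00, 15:30-17:30 (add 3h to convert from UTC-3).
Yuki in UTC: 09:00-10:00, 14:00-18:00 (subtract 3h to convert from UTC+3).
Beatriz in UTC: 09:00-10:00, 11:30-12:30, 14:00-18:00 (subtract 1h to convert from UTC+1).
Oona in UTC: 09:00-13:00, 13:30-18:00 (subtract 1h to convert from UTC+1).
Chen ∩ Kira: 08:00-10:00, 14:00-15:00, 15:30-16:30.
Chen ∩ Kira ∩ Yuki: 09:00-10:00, 14:00-15:00, 15:30-16:30.
Chen ∩ Kira ∩ Yuki ∩ Beatriz: 09:00-10:00, 14:00-15:00, 15:30-16:30.
Chen ∩ Kira ∩ Yuki ∩ Beatriz ∩ Oona: 09:00-10:00, 14:00-15:00, 15:30-16:30.
Summing the common windows: 60 + 60 + 60 = 180 minutes.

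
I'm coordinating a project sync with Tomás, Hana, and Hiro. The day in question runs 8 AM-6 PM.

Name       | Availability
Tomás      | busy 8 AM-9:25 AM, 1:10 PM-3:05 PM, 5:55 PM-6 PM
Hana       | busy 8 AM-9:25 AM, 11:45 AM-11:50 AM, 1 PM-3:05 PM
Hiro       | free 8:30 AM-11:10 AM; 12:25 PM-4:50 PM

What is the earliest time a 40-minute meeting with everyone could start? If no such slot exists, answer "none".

Tomás free: 09:25-13:10, 15:05-17:55 (invert busy blocks within the working day).
Hana free: 09:25-11:45, 11:50-13:00, 15:05-18:00 (invert busy blocks within the working day).
Hiro free: 08:30-11:10, 12:25-16:50.
Tomás ∩ Hana: 09:25-11:45, 11:50-13:00, 15:05-17:55.
Tomás ∩ Hana ∩ Hiro: 09:25-11:10, 12:25-13:00, 15:05-16:50.
So the common availability across everyone is 09:25-11:10, 12:25-13:00, 15:05-16:50.
The first common window of at least 40 minutes is 09:25-11:10, so the earliest start is 09:25.

09:25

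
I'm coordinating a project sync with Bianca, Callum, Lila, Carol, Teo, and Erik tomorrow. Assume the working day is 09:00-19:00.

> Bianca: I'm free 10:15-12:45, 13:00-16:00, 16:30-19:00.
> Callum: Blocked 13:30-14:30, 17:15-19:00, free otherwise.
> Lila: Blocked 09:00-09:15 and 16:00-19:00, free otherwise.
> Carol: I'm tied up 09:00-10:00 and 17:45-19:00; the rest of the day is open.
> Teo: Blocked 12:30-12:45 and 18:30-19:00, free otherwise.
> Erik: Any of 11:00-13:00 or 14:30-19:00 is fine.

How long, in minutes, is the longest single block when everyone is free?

90

Bianca free: 10:15-12:45, 13:00-16:00, 16:30-19:00.
Callum free: 09:00-13:30, 14:30-17:15 (invert busy blocks within the working day).
Lila free: 09:15-16:00 (invert busy blocks within the working day).
Carol free: 10:00-17:45 (invert busy blocks within the working day).
Teo free: 09:00-12:30, 12:45-18:30 (invert busy blocks within the working day).
Erik free: 11:00-13:00, 14:30-19:00.
Bianca ∩ Callum: 10:15-12:45, 13:00-13:30, 14:30-16:00, 16:30-17:15.
Bianca ∩ Callum ∩ Lila: 10:15-12:45, 13:00-13:30, 14:30-16:00.
Bianca ∩ Callum ∩ Lila ∩ Carol: 10:15-12:45, 13:00-13:30, 14:30-16:00.
Bianca ∩ Callum ∩ Lila ∩ Carol ∩ Teo: 10:15-12:30, 13:00-13:30, 14:30-16:00.
Bianca ∩ Callum ∩ Lila ∩ Carol ∩ Teo ∩ Erik: 11:00-12:30, 14:30-16:00.
So the common availability across everyone is 11:00-12:30, 14:30-16:00.
The longest is 11:00-12:30 at 90 minutes.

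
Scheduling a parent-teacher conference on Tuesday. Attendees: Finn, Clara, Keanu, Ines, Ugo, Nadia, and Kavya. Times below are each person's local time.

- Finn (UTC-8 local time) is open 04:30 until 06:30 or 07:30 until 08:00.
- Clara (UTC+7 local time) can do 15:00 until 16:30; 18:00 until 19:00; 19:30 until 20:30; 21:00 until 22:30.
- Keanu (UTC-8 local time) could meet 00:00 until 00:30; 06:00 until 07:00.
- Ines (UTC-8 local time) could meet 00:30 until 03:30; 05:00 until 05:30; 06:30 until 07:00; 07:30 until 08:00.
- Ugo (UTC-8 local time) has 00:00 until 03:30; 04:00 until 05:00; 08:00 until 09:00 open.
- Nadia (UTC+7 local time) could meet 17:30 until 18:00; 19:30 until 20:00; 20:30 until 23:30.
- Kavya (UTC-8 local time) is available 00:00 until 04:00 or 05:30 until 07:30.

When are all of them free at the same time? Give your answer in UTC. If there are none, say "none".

none

Finn in UTC: 12:30-14:30, 15:30-16:00 (add 8h to convert from UTC-8).
Clara in UTC: 08:00-09:30, 11:00-12:00, 12:30-13:30, 14:00-15:30 (subtract 7h to convert from UTC+7).
Keanu in UTC: 08:00-08:30, 14:00-15:00 (add 8h to convert from UTC-8).
Ines in UTC: 08:30-11:30, 13:00-13:30, 14:30-15:00, 15:30-16:00 (add 8h to convert from UTC-8).
Ugo in UTC: 08:00-11:30, 12:00-13:00, 16:00-17:00 (add 8h to convert from UTC-8).
Nadia in UTC: 10:30-11:00, 12:30-13:00, 13:30-16:30 (subtract 7h to convert from UTC+7).
Kavya in UTC: 08:00-12:00, 13:30-15:30 (add 8h to convert from UTC-8).
Finn ∩ Clara: 12:30-13:30, 14:00-14:30.
Finn ∩ Clara ∩ Keanu: 14:00-14:30.
Finn ∩ Clara ∩ Keanu ∩ Ines: ∅.
Finn ∩ Clara ∩ Keanu ∩ Ines ∩ Ugo: ∅.
Finn ∩ Clara ∩ Keanu ∩ Ines ∩ Ugo ∩ Nadia: ∅.
Finn ∩ Clara ∩ Keanu ∩ Ines ∩ Ugo ∩ Nadia ∩ Kavya: ∅.
There is no time when everyone is free.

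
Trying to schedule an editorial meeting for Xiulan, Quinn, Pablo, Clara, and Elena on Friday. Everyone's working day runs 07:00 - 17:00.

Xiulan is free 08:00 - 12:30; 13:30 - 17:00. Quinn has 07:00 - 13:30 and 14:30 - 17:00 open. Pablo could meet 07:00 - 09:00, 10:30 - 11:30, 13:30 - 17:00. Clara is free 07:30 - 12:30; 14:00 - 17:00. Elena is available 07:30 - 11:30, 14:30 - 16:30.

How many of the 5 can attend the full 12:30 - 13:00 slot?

Quinn can make the full 12:30-13:00 slot — that's 1.

1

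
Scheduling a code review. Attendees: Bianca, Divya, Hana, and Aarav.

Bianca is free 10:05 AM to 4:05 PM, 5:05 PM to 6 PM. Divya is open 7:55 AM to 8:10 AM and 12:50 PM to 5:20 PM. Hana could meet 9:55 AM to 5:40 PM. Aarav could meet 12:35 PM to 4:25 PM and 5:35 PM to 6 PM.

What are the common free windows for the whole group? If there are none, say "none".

12:50-16:05

Bianca ∩ Divya: 12:50-16:05, 17:05-17:20.
Bianca ∩ Divya ∩ Hana: 12:50-16:05, 17:05-17:20.
Bianca ∩ Divya ∩ Hana ∩ Aarav: 12:50-16:05.
Those are the intersection windows.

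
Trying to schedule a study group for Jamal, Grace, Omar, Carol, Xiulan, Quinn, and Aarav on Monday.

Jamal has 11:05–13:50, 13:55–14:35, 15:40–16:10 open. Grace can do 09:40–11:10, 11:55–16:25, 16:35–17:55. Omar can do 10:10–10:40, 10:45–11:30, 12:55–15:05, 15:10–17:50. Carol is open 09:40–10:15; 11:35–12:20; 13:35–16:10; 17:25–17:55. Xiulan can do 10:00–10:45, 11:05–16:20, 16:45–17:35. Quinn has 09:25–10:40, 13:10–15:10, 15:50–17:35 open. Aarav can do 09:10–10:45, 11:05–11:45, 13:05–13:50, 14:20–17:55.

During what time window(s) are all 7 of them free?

Jamal ∩ Grace: 11:05-11:10, 11:55-13:50, 13:55-14:35, 15:40-16:10.
Jamal ∩ Grace ∩ Omar: 11:05-11:10, 12:55-13:50, 13:55-14:35, 15:40-16:10.
Jamal ∩ Grace ∩ Omar ∩ Carol: 13:35-13:50, 13:55-14:35, 15:40-16:10.
Jamal ∩ Grace ∩ Omar ∩ Carol ∩ Xiulan: 13:35-13:50, 13:55-14:35, 15:40-16:10.
Jamal ∩ Grace ∩ Omar ∩ Carol ∩ Xiulan ∩ Quinn: 13:35-13:50, 13:55-14:35, 15:50-16:10.
Jamal ∩ Grace ∩ Omar ∩ Carol ∩ Xiulan ∩ Quinn ∩ Aarav: 13:35-13:50, 14:20-14:35, 15:50-16:10.

13:35-13:50, 14:20-14:35, 15:50-16:10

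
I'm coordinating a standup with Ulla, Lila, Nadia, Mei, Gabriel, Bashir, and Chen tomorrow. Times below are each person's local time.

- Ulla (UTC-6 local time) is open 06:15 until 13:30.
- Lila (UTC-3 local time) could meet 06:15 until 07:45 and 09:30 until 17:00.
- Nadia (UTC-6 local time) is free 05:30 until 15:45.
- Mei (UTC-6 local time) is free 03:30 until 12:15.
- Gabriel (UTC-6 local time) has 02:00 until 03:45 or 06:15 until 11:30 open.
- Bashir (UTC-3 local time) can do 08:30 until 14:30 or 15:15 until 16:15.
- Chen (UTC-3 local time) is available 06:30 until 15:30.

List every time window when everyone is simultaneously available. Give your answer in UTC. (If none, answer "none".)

12:30-17:30

Ulla in UTC: 12:15-19:30 (add 6h to convert from UTC-6).
Lila in UTC: 09:15-10:45, 12:30-20:00 (add 3h to convert from UTC-3).
Nadia in UTC: 11:30-21:45 (add 6h to convert from UTC-6).
Mei in UTC: 09:30-18:15 (add 6h to convert from UTC-6).
Gabriel in UTC: 08:00-09:45, 12:15-17:30 (add 6h to convert from UTC-6).
Bashir in UTC: 11:30-17:30, 18:15-19:15 (add 3h to convert from UTC-3).
Chen in UTC: 09:30-18:30 (add 3h to convert from UTC-3).
Ulla ∩ Lila: 12:30-19:30.
Ulla ∩ Lila ∩ Nadia: 12:30-19:30.
Ulla ∩ Lila ∩ Nadia ∩ Mei: 12:30-18:15.
Ulla ∩ Lila ∩ Nadia ∩ Mei ∩ Gabriel: 12:30-17:30.
Ulla ∩ Lila ∩ Nadia ∩ Mei ∩ Gabriel ∩ Bashir: 12:30-17:30.
Ulla ∩ Lila ∩ Nadia ∩ Mei ∩ Gabriel ∩ Bashir ∩ Chen: 12:30-17:30.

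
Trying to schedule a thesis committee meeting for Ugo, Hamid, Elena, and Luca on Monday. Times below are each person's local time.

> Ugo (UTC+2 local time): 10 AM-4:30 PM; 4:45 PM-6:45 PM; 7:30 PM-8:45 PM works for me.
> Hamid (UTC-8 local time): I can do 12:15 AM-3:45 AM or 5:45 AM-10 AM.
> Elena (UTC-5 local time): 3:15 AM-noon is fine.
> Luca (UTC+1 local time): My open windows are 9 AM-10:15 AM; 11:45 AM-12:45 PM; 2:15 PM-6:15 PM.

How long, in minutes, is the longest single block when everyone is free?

120

Ugo in UTC: 08:00-14:30, 14:45-16:45, 17:30-18:45 (subtract 2h to convert from UTC+2).
Hamid in UTC: 08:15-11:45, 13:45-18:00 (add 8h to convert from UTC-8).
Elena in UTC: 08:15-17:00 (add 5h to convert from UTC-5).
Luca in UTC: 08:00-09:15, 10:45-11:45, 13:15-17:15 (subtract 1h to convert from UTC+1).
Ugo ∩ Hamid: 08:15-11:45, 13:45-14:30, 14:45-16:45, 17:30-18:00.
Ugo ∩ Hamid ∩ Elena: 08:15-11:45, 13:45-14:30, 14:45-16:45.
Ugo ∩ Hamid ∩ Elena ∩ Luca: 08:15-09:15, 10:45-11:45, 13:45-14:30, 14:45-16:45.
The longest is 14:45-16:45 at 120 minutes.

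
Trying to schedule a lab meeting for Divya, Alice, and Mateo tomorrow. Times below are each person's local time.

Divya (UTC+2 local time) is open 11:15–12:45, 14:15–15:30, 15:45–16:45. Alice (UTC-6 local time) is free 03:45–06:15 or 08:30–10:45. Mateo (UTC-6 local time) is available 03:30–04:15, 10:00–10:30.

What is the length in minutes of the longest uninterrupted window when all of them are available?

30

Divya in UTC: 09:15-10:45, 12:15-13:30, 13:45-14:45 (subtract 2h to convert from UTC+2).
Alice in UTC: 09:45-12:15, 14:30-16:45 (add 6h to convert from UTC-6).
Mateo in UTC: 09:30-10:15, 16:00-16:30 (add 6h to convert from UTC-6).
Divya ∩ Alice: 09:45-10:45, 14:30-14:45.
Divya ∩ Alice ∩ Mateo: 09:45-10:15.
Those are the intersection windows.
The longest is 09:45-10:15 at 30 minutes.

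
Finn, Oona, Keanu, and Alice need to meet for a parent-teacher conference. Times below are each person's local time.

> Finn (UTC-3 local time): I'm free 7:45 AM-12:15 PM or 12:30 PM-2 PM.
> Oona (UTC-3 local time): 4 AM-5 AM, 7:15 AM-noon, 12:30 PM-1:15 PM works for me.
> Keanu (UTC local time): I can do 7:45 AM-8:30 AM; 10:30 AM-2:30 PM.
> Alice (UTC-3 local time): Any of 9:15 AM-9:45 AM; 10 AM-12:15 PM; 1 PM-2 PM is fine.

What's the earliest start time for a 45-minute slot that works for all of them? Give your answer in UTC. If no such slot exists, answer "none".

13:00

Finn in UTC: 10:45-15:15, 15:30-17:00 (add 3h to convert from UTC-3).
Oona in UTC: 07:00-08:00, 10:15-15:00, 15:30-16:15 (add 3h to convert from UTC-3).
Keanu in UTC: 07:45-08:30, 10:30-14:30.
Alice in UTC: 12:15-12:45, 13:00-15:15, 16:00-17:00 (add 3h to convert from UTC-3).
Finn ∩ Oona: 10:45-15:00, 15:30-16:15.
Finn ∩ Oona ∩ Keanu: 10:45-14:30.
Finn ∩ Oona ∩ Keanu ∩ Alice: 12:15-12:45, 13:00-14:30.
The first common window of at least 45 minutes is 13:00-14:30, so the earliest start is 13:00.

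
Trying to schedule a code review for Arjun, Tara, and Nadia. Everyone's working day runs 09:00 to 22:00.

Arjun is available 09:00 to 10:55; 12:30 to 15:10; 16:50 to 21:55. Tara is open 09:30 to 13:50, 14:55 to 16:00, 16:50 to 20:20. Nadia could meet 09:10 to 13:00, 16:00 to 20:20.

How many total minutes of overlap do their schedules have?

325

Arjun ∩ Tara: 09:30-10:55, 12:30-13:50, 14:55-15:10, 16:50-20:20.
Arjun ∩ Tara ∩ Nadia: 09:30-10:55, 12:30-13:00, 16:50-20:20.
Summing the common windows: 85 + 30 + 210 = 325 minutes.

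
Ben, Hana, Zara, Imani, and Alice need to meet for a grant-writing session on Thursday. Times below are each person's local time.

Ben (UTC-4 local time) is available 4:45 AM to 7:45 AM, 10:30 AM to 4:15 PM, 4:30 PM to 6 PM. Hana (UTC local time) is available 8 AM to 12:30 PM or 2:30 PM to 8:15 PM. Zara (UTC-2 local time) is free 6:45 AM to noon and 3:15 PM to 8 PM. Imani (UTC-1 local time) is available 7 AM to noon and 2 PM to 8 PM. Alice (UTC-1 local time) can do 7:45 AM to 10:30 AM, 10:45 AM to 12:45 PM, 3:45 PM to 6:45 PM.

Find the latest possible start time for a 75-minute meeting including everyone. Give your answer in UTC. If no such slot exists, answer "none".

Ben in UTC: 08:45-11:45, 14:30-20:15, 20:30-22:00 (add 4h to convert from UTC-4).
Hana in UTC: 08:00-12:30, 14:30-20:15.
Zara in UTC: 08:45-14:00, 17:15-22:00 (add 2h to convert from UTC-2).
Imani in UTC: 08:00-13:00, 15:00-21:00 (add 1h to convert from UTC-1).
Alice in UTC: 08:45-11:30, 11:45-13:45, 16:45-19:45 (add 1h to convert from UTC-1).
Ben ∩ Hana: 08:45-11:45, 14:30-20:15.
Ben ∩ Hana ∩ Zara: 08:45-11:45, 17:15-20:15.
Ben ∩ Hana ∩ Zara ∩ Imani: 08:45-11:45, 17:15-20:15.
Ben ∩ Hana ∩ Zara ∩ Imani ∩ Alice: 08:45-11:30, 17:15-19:45.
So the common availability across everyone is 08:45-11:30, 17:15-19:45.
The last common window of at least 75 minutes is 17:15-19:45; a 75-minute meeting can start as late as 18:30 and still end by 19:45.

18:30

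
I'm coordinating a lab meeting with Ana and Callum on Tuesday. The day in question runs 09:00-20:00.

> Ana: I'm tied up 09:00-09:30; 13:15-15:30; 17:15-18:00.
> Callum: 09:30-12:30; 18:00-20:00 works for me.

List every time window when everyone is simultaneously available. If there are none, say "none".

09:30-12:30, 18:00-20:00

Ana free: 09:30-13:15, 15:30-17:15, 18:00-20:00 (invert busy blocks within the working day).
Callum free: 09:30-12:30, 18:00-20:00.
Ana ∩ Callum: 09:30-12:30, 18:00-20:00.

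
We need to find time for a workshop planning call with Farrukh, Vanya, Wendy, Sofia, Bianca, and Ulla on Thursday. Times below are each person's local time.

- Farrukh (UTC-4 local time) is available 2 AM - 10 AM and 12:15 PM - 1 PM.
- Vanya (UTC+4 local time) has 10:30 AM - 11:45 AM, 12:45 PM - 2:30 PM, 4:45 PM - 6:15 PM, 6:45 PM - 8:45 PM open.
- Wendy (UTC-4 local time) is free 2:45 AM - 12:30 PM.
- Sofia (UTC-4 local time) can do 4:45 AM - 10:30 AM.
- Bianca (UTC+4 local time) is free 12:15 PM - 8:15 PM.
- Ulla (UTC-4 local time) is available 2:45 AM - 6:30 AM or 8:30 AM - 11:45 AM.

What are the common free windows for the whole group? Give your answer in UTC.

08:45-10:30, 12:45-14:00

Farrukh in UTC: 06:00-14:00, 16:15-17:00 (add 4h to convert from UTC-4).
Vanya in UTC: 06:30-07:45, 08:45-10:30, 12:45-14:15, 14:45-16:45 (subtract 4h to convert from UTC+4).
Wendy in UTC: 06:45-16:30 (add 4h to convert from UTC-4).
Sofia in UTC: 08:45-14:30 (add 4h to convert from UTC-4).
Bianca in UTC: 08:15-16:15 (subtract 4h to convert from UTC+4).
Ulla in UTC: 06:45-10:30, 12:30-15:45 (add 4h to convert from UTC-4).
Farrukh ∩ Vanya: 06:30-07:45, 08:45-10:30, 12:45-14:00, 16:15-16:45.
Farrukh ∩ Vanya ∩ Wendy: 06:45-07:45, 08:45-10:30, 12:45-14:00, 16:15-16:30.
Farrukh ∩ Vanya ∩ Wendy ∩ Sofia: 08:45-10:30, 12:45-14:00.
Farrukh ∩ Vanya ∩ Wendy ∩ Sofia ∩ Bianca: 08:45-10:30, 12:45-14:00.
Farrukh ∩ Vanya ∩ Wendy ∩ Sofia ∩ Bianca ∩ Ulla: 08:45-10:30, 12:45-14:00.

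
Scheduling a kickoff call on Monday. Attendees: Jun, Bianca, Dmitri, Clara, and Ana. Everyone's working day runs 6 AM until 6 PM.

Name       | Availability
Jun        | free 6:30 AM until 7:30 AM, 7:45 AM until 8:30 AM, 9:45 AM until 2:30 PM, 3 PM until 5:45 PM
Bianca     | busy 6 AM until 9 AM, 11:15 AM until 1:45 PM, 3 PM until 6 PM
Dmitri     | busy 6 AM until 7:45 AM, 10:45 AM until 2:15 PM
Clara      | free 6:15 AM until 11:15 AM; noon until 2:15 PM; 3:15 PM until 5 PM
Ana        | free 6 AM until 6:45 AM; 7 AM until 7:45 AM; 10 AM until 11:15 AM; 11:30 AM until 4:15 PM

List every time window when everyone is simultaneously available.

10:00-10:45

Jun free: 06:30-07:30, 07:45-08:30, 09:45-14:30, 15:00-17:45.
Bianca free: 09:00-11:15, 13:45-15:00 (invert busy blocks within the working day).
Dmitri free: 07:45-10:45, 14:15-18:00 (invert busy blocks within the working day).
Clara free: 06:15-11:15, 12:00-14:15, 15:15-17:00.
Ana free: 06:00-06:45, 07:00-07:45, 10:00-11:15, 11:30-16:15.
Jun ∩ Bianca: 09:45-11:15, 13:45-14:30.
Jun ∩ Bianca ∩ Dmitri: 09:45-10:45, 14:15-14:30.
Jun ∩ Bianca ∩ Dmitri ∩ Clara: 09:45-10:45.
Jun ∩ Bianca ∩ Dmitri ∩ Clara ∩ Ana: 10:00-10:45.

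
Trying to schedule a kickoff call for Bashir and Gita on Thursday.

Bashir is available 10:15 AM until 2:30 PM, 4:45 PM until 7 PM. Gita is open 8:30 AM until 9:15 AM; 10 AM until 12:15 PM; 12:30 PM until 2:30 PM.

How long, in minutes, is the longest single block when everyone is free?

120

Bashir ∩ Gita: 10:15-12:15, 12:30-14:30.
The longest is 10:15-12:15 at 120 minutes.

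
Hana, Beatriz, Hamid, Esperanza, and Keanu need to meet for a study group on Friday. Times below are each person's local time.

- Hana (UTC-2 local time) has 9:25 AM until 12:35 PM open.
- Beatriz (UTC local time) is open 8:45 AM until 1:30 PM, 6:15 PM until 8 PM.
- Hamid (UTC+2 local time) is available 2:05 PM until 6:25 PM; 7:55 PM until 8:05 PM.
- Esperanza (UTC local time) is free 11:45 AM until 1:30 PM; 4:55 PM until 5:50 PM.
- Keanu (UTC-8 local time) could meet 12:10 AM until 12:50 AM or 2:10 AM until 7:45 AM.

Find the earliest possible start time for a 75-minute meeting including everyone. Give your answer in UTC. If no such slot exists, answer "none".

12:05

Hana in UTC: 11:25-14:35 (add 2h to convert from UTC-2).
Beatriz in UTC: 08:45-13:30, 18:15-20:00.
Hamid in UTC: 12:05-16:25, 17:55-18:05 (subtract 2h to convert from UTC+2).
Esperanza in UTC: 11:45-13:30, 16:55-17:50.
Keanu in UTC: 08:10-08:50, 10:10-15:45 (add 8h to convert from UTC-8).
Hana ∩ Beatriz: 11:25-13:30.
Hana ∩ Beatriz ∩ Hamid: 12:05-13:30.
Hana ∩ Beatriz ∩ Hamid ∩ Esperanza: 12:05-13:30.
Hana ∩ Beatriz ∩ Hamid ∩ Esperanza ∩ Keanu: 12:05-13:30.
The first common window of at least 75 minutes is 12:05-13:30, so the earliest start is 12:05.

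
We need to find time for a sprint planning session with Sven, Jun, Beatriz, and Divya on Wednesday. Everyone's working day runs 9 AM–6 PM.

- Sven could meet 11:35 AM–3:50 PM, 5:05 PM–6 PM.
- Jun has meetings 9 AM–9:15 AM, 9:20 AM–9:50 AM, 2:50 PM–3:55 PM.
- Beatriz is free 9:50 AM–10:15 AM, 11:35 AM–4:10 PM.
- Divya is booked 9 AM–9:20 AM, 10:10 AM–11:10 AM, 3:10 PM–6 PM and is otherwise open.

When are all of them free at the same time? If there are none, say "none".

Sven free: 11:35-15:50, 17:05-18:00.
Jun free: 09:15-09:20, 09:50-14:50, 15:55-18:00 (invert busy blocks within the working day).
Beatriz free: 09:50-10:15, 11:35-16:10.
Divya free: 09:20-10:10, 11:10-15:10 (invert busy blocks within the working day).
Sven ∩ Jun: 11:35-14:50, 17:05-18:00.
Sven ∩ Jun ∩ Beatriz: 11:35-14:50.
Sven ∩ Jun ∩ Beatriz ∩ Divya: 11:35-14:50.

11:35-14:50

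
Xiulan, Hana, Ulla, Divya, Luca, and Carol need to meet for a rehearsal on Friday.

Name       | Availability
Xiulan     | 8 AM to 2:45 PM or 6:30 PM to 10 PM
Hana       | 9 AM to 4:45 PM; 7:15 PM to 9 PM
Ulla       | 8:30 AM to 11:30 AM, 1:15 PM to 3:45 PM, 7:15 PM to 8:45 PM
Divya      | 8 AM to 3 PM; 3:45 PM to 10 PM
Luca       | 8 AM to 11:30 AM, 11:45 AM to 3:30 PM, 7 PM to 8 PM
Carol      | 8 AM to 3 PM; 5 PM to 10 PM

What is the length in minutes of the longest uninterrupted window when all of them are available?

Xiulan ∩ Hana: 09:00-14:45, 19:15-21:00.
Xiulan ∩ Hana ∩ Ulla: 09:00-11:30, 13:15-14:45, 19:15-20:45.
Xiulan ∩ Hana ∩ Ulla ∩ Divya: 09:00-11:30, 13:15-14:45, 19:15-20:45.
Xiulan ∩ Hana ∩ Ulla ∩ Divya ∩ Luca: 09:00-11:30, 13:15-14:45, 19:15-20:00.
Xiulan ∩ Hana ∩ Ulla ∩ Divya ∩ Luca ∩ Carol: 09:00-11:30, 13:15-14:45, 19:15-20:00.
So the common availability across everyone is 09:00-11:30, 13:15-14:45, 19:15-20:00.
The longest is 09:00-11:30 at 150 minutes.

150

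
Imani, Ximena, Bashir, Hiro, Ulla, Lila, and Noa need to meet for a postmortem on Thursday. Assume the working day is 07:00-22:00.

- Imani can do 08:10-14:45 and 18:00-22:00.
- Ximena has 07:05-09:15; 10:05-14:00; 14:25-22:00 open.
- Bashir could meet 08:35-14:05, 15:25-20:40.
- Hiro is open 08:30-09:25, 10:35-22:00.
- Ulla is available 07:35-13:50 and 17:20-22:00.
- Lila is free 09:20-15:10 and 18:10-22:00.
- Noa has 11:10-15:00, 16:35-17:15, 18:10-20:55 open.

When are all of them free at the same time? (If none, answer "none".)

Imani ∩ Ximena: 08:10-09:15, 10:05-14:00, 14:25-14:45, 18:00-22:00.
Imani ∩ Ximena ∩ Bashir: 08:35-09:15, 10:05-14:00, 18:00-20:40.
Imani ∩ Ximena ∩ Bashir ∩ Hiro: 08:35-09:15, 10:35-14:00, 18:00-20:40.
Imani ∩ Ximena ∩ Bashir ∩ Hiro ∩ Ulla: 08:35-09:15, 10:35-13:50, 18:00-20:40.
Imani ∩ Ximena ∩ Bashir ∩ Hiro ∩ Ulla ∩ Lila: 10:35-13:50, 18:10-20:40.
Imani ∩ Ximena ∩ Bashir ∩ Hiro ∩ Ulla ∩ Lila ∩ Noa: 11:10-13:50, 18:10-20:40.

11:10-13:50, 18:10-20:40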